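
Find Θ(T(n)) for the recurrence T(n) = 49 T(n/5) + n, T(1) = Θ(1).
T(n) = Θ(n^(log_5 49))

Master theorem: compare f(n) = n to n^(log_5 49) where log_5 49 ≈ 2.418. Since 1 < log_5 49, we have f(n) = O(n^(log_5 49 − ε)) for some ε > 0 — Case 1. Hence T(n) = Θ(n^(log_5 49)).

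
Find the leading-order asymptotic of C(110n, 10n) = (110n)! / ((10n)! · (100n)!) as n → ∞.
C(110n, 10n) ~ (285311670611/10000000000)^(10n) · sqrt(11/(20π·10n))

Write N = 10n. Apply Stirling to each factorial:
  (11N)! ~ sqrt(2π·11N) · (11N/e)^(11N),
  N! ~ sqrt(2π N) · (N/e)^N,
  (10N)! ~ sqrt(2π·10N) · (10N/e)^(10N).
The exponential factors combine to (11N)^(11N) / (N^N · (10N)^(10N)) = 11^(11N)/10^(10N) = (11^11/10^10)^N = (285311670611/10000000000)^N.
The square-root prefactors combine to sqrt(2π·11N) / (sqrt(2π N)·sqrt(2π·10N)) = sqrt(11 / (2π·10·N)) = sqrt(11/(20π·10n)).
Substituting N = 10n: C(110n, 10n) ~ (285311670611/10000000000)^(10n) · sqrt(11/(20π·10n)).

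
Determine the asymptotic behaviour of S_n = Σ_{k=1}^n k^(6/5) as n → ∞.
S_n ~ (5/11) · n^(11/5)

Integral comparison: Σ_{k=1}^n k^(6/5) = ∫_0^n x^(6/5) dx + O(n^(6/5)). The integral is n^(1 + 6/5) / (1 + 6/5) = n^((6+5)/5) / ((6+5)/5) = (5/11) · n^(11/5).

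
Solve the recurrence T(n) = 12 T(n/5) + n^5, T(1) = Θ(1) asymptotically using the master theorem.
T(n) = Θ(n^5)

log_5 12 ≈ 1.544. f(n) = n^5 dominates n^(log_5 12) since 5 > 1.544, and the regularity condition a·f(n/b) = 12·(n/5)^5 = (12/3125)·n^5 ≤ c·f(n) holds with c = 12/3125 ≈ 0.00384 < 1. So this is Case 3: T(n) = Θ(f(n)) = Θ(n^5).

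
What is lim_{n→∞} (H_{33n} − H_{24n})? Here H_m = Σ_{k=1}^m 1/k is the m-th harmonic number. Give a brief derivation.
lim = ln(33/24) = ln(11/8)

Euler-Maclaurin gives H_m = ln m + γ + 1/(2m) + O(1/m^2). The γ and O(1/m) terms cancel in the difference:
  H_{33n} − H_{24n} = ln(33n) − ln(24n) + O(1/n) = ln(33/24) + O(1/n).
Hence the limit is ln(33/24) = ln(11/8).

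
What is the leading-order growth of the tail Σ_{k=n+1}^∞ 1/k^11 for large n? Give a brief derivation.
Σ_{k>n} 1/k^11 ~ 1/(10 · n^10)

Compare to the integral: ∫_{n}^∞ x^(−11) dx = [−x^(−10)/10]_{n}^∞ = 1/((11−1)·n^10). Euler-Maclaurin then gives
  Σ_{k>n} 1/k^11 = ∫_{n}^∞ dx/x^11 − 1/(2·n^11) + O(1/n^12).
(Equivalently this is ζ(11) − Σ_{k≤n} 1/k^11.)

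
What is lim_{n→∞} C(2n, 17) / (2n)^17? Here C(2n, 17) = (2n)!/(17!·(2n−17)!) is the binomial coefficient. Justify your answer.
lim = 1/17! = 1/355687428096000

With N = 2n → ∞: C(N, 17) / N^17 = [N(N−1)…(N−16)] / (17! · N^17) = (1/17!) · 1 · (1 − 1/(2n)) · … · (1 − 16/(2n)). Each factor → 1 as N → ∞, so the limit is 1/17! = 1/355687428096000.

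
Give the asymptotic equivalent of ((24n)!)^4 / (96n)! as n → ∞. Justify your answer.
((24n)!)^4/(96n)! ~ ((2π·24n)^(3/2) / 2) · 4^(−4·24n)  →  0

Write N = 24n. Stirling: N! ~ sqrt(2π N)(N/e)^N and (4N)! ~ sqrt(2π·4N)·(4N/e)^(4N).
  (N!)^4/(4N)! ~ (2π N)^(4/2) (N/e)^(4N) / [sqrt(2π·4N) (4N/e)^(4N)]
     = (2π N)^(4/2) / sqrt(2π·4N) · (N/(4N))^(4N)
     = (2π N)^((4−1)/2) / 2 · 4^(−4N).
Since 4^4 > 1, the factor 4^(−4N) decays exponentially, so the ratio → 0. Substituting N = 24n gives the stated form.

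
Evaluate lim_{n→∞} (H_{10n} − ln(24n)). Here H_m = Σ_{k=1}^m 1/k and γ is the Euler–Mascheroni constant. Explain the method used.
lim = ln(5/12) + γ

By Euler-Maclaurin, H_m = ln m + γ + O(1/m). So
  H_{10n} − ln(24n) = ln(10n) + γ − ln(24n) + O(1/n)
                       = ln(10/24) + γ + O(1/n).
Hence the limit is ln(10/24) + γ (= ln(5/12)).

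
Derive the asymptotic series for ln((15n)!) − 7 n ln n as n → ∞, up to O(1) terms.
ln((15n)!) − 7 n ln n = 8 n ln n + 15(ln 15 − 1) n + (1/2) ln(2π·15n) + O(1/n)

Stirling: ln((15n)!) = 15n ln(15n) − 15n + (1/2) ln(2π·15n) + O(1/n).
Expand 15n ln(15n) = 15n (ln n + ln 15) = 15n ln n + 15n ln 15.
Subtract 7n ln n: leading term is (15 − 7) n ln n = 8 n ln n. The next term is 15n ln 15 − 15n = 15(ln 15 − 1) n. Then the (1/2) ln(2π·15n) correction.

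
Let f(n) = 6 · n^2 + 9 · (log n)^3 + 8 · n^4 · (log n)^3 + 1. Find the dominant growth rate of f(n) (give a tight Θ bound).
f(n) ∈ Θ(n^4 · (log n)^3)

Compare the terms by growth order. For large n, n^a · (log n)^b dominates n^a' · (log n)^b' iff a > a', or (a = a' and b > b'). Ranking the 4 terms shows the dominant one is 8 · n^4 · (log n)^3. Hence f(n) ∈ Θ(n^4 · (log n)^3).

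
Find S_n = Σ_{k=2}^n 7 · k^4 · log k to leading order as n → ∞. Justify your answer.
S_n ~ 7 · n^5 log n / 5 − 7 · n^5 / 25

By integral comparison, S_n = ∫_1^n 7 · x^4 · log x dx + O(n^4 · log n). For the integral, ∫ x^4 log x dx = n^5 log n / 5 − n^5/25 (integration by parts). Hence S_n ~ 7 · n^5 log n / 5 − 7 · n^5 / 25.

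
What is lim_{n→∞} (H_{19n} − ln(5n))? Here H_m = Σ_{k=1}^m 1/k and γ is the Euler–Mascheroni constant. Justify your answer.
lim = ln(19/5) + γ

By Euler-Maclaurin, H_m = ln m + γ + O(1/m). So
  H_{19n} − ln(5n) = ln(19n) + γ − ln(5n) + O(1/n)
                       = ln(19/5) + γ + O(1/n).
Hence the limit is ln(19/5) + γ.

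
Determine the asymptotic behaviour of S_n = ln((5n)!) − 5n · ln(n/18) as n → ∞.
S_n ~ 5n · (ln 90 − 1) + O(ln n)

Stirling: ln((5n)!) = 5n ln(5n) − 5n + O(ln n).
  S_n = 5n ln(5n) − 5n − 5n ln(n/18) + O(ln n)
      = 5n ln(5n) − 5n ln n + 5n ln 18 − 5n + O(ln n)
      = 5n ln 5 + 5n ln 18 − 5n + O(ln n)
      = 5n (ln 90 − 1) + O(ln n).
Numerically ln(90) − 1 ≈ 3.4998.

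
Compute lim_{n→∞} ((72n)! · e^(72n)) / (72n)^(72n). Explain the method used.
lim = ∞

Stirling: (72n)! ~ sqrt(2π·72n) · (72n/e)^(72n). Hence
  (72n)! · e^(72n) / (72n)^(72n) ~ sqrt(2π·72n) = sqrt(2π·72) · sqrt(n) → ∞.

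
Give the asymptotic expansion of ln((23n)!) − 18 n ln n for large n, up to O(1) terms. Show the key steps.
ln((23n)!) − 18 n ln n = 5 n ln n + 23(ln 23 − 1) n + (1/2) ln(2π·23n) + O(1/n)

Stirling: ln((23n)!) = 23n ln(23n) − 23n + (1/2) ln(2π·23n) + O(1/n).
Expand 23n ln(23n) = 23n (ln n + ln 23) = 23n ln n + 23n ln 23.
Subtract 18n ln n: leading term is (23 − 18) n ln n = 5 n ln n. The next term is 23n ln 23 − 23n = 23(ln 23 − 1) n. Then the (1/2) ln(2π·23n) correction.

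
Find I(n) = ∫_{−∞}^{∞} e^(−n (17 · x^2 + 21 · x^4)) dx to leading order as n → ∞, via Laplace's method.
I(n) ~ sqrt(π/(17n))

φ(x) = 17 · x^2 + 21 · x^4 has its unique global minimum at x* = 0 (since φ'(x) = 34x + 84x^3 = 0 only at x = 0 for real x with both coefficients positive, and φ → ∞ as |x| → ∞). At x* = 0, φ(0) = 0 and φ''(0) = 34. Laplace's method then gives
  I(n) ~ sqrt(2π / (n · φ''(0))) · e^(−n φ(0)) = sqrt(2π / (34n)) = sqrt(π/(17n)).
The 21 · x^4 term contributes only at subleading order (an O(1/n) relative correction).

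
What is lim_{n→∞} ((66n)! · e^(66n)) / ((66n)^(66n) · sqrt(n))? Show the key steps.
lim = sqrt(2π·66)

Stirling: (66n)! ~ sqrt(2π·66n) · (66n/e)^(66n). Hence
  (66n)! · e^(66n) / (66n)^(66n) ~ sqrt(2π·66n).
Dividing by sqrt(n): sqrt(2π·66n) / sqrt(n) = sqrt(2π·66) · n^((1−1)/2), so the limit is sqrt(2π·66).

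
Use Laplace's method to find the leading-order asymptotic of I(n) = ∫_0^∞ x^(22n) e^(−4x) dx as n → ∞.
I(n) ~ (sqrt(2π·22n) / 4) · (22n/(4e))^(22n)

Write the integrand as exp(22n ln x − 4x) and set f(x) = 22n ln x − 4x. Then f'(x) = 22n/x − 4 = 0 at x* = 22n/4, and f''(x*) = −22n/x*^2 = −4^2/(22n). Laplace's method (interior maximum) gives
  I(n) ~ e^(f(x*)) · sqrt(2π / |f''(x*)|)
        = exp(22n ln(22n/4) − 22n) · sqrt(2π · 22n / 4^2)
        = (22n/4)^(22n) e^(−22n) · sqrt(2π·22n) / 4
        = (sqrt(2π·22n) / 4) · (22n/(4e))^(22n).
This matches Γ(22n+1)/4^(22n+1) with Stirling applied to Γ.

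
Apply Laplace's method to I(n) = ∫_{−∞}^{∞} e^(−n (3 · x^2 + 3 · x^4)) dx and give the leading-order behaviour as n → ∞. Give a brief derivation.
I(n) ~ sqrt(π/(3n))

φ(x) = 3 · x^2 + 3 · x^4 has its unique global minimum at x* = 0 (since φ'(x) = 6x + 12x^3 = 0 only at x = 0 for real x with both coefficients positive, and φ → ∞ as |x| → ∞). At x* = 0, φ(0) = 0 and φ''(0) = 6. Laplace's method then gives
  I(n) ~ sqrt(2π / (n · φ''(0))) · e^(−n φ(0)) = sqrt(2π / (6n)) = sqrt(π/(3n)).
The 3 · x^4 term contributes only at subleading order (an O(1/n) relative correction).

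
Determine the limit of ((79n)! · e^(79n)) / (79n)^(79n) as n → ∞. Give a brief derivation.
lim = ∞

Stirling: (79n)! ~ sqrt(2π·79n) · (79n/e)^(79n). Hence
  (79n)! · e^(79n) / (79n)^(79n) ~ sqrt(2π·79n) = sqrt(2π·79) · sqrt(n) → ∞.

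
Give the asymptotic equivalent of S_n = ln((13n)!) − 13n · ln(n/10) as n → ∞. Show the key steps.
S_n ~ 13n · (ln 130 − 1) + O(ln n)

Stirling: ln((13n)!) = 13n ln(13n) − 13n + O(ln n).
  S_n = 13n ln(13n) − 13n − 13n ln(n/10) + O(ln n)
      = 13n ln(13n) − 13n ln n + 13n ln 10 − 13n + O(ln n)
      = 13n ln 13 + 13n ln 10 − 13n + O(ln n)
      = 13n (ln 130 − 1) + O(ln n).
Numerically ln(130) − 1 ≈ 3.8675.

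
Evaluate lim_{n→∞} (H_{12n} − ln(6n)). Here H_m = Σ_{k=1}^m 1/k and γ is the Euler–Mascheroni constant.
lim = ln 2 + γ

By Euler-Maclaurin, H_m = ln m + γ + O(1/m). So
  H_{12n} − ln(6n) = ln(12n) + γ − ln(6n) + O(1/n)
                       = ln(12/6) + γ + O(1/n).
Hence the limit is ln(12/6) + γ (= ln 2).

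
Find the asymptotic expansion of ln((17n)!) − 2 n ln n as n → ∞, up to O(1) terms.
ln((17n)!) − 2 n ln n = 15 n ln n + 17(ln 17 − 1) n + (1/2) ln(2π·17n) + O(1/n)

Stirling: ln((17n)!) = 17n ln(17n) − 17n + (1/2) ln(2π·17n) + O(1/n).
Expand 17n ln(17n) = 17n (ln n + ln 17) = 17n ln n + 17n ln 17.
Subtract 2n ln n: leading term is (17 − 2) n ln n = 15 n ln n. The next term is 17n ln 17 − 17n = 17(ln 17 − 1) n. Then the (1/2) ln(2π·17n) correction.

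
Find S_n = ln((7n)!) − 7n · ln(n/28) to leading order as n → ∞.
S_n ~ 7n · (ln 196 − 1) + O(ln n)

Stirling: ln((7n)!) = 7n ln(7n) − 7n + O(ln n).
  S_n = 7n ln(7n) − 7n − 7n ln(n/28) + O(ln n)
      = 7n ln(7n) − 7n ln n + 7n ln 28 − 7n + O(ln n)
      = 7n ln 7 + 7n ln 28 − 7n + O(ln n)
      = 7n (ln 196 − 1) + O(ln n).
Numerically ln(196) − 1 ≈ 4.2781.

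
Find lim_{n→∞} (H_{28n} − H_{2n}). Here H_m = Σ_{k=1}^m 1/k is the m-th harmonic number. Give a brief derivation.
lim = ln(28/2) = ln 14

Euler-Maclaurin gives H_m = ln m + γ + 1/(2m) + O(1/m^2). The γ and O(1/m) terms cancel in the difference:
  H_{28n} − H_{2n} = ln(28n) − ln(2n) + O(1/n) = ln(28/2) + O(1/n).
Hence the limit is ln(28/2) = ln 14.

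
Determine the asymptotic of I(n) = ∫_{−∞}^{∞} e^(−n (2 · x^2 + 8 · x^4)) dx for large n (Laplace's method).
I(n) ~ sqrt(π/(2n))

φ(x) = 2 · x^2 + 8 · x^4 has its unique global minimum at x* = 0 (since φ'(x) = 4x + 32x^3 = 0 only at x = 0 for real x with both coefficients positive, and φ → ∞ as |x| → ∞). At x* = 0, φ(0) = 0 and φ''(0) = 4. Laplace's method then gives
  I(n) ~ sqrt(2π / (n · φ''(0))) · e^(−n φ(0)) = sqrt(2π / (4n)) = sqrt(π/(2n)).
The 8 · x^4 term contributes only at subleading order (an O(1/n) relative correction).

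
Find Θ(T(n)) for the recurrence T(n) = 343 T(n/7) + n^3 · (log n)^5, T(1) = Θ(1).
T(n) = Θ(n^3 · (log n)^6)

Here log_7 343 = 3 and f(n) = n^3 · (log n)^5 = Θ(n^(log_7 343) · (log n)^5). This is the extended Case 2 of the master theorem (f matches the critical exponent up to log factors), giving T(n) = Θ(n^(log_7 343) · (log n)^(5+1)) = Θ(n^3 · (log n)^6).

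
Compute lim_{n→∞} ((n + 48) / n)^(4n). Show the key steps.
lim = e^192

Rewrite as (1 + 48/n)^(4n). By the standard limit (1 + x/n)^n → e^x, we have (1 + 48/n)^n → e^48, and raising to the 4th power gives e^192.
More precisely, ln[(1 + 48/n)^(4n)] = 4n · ln(1 + 48/n) = 4n · (48/n + O(1/n^2)) = 192 + O(1/n) → 192.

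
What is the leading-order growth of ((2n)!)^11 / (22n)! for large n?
((2n)!)^11/(22n)! ~ ((2π·2n)^(10/2) / sqrt(11)) · 11^(−11·2n)  →  0

Write N = 2n. Stirling: N! ~ sqrt(2π N)(N/e)^N and (11N)! ~ sqrt(2π·11N)·(11N/e)^(11N).
  (N!)^11/(11N)! ~ (2π N)^(11/2) (N/e)^(11N) / [sqrt(2π·11N) (11N/e)^(11N)]
     = (2π N)^(11/2) / sqrt(2π·11N) · (N/(11N))^(11N)
     = (2π N)^((11−1)/2) / sqrt(11) · 11^(−11N).
Since 11^11 > 1, the factor 11^(−11N) decays exponentially, so the ratio → 0. Substituting N = 2n gives the stated form.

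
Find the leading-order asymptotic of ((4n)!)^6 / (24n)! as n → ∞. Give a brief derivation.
((4n)!)^6/(24n)! ~ ((2π·4n)^(5/2) / sqrt(6)) · 6^(−6·4n)  →  0

Write N = 4n. Stirling: N! ~ sqrt(2π N)(N/e)^N and (6N)! ~ sqrt(2π·6N)·(6N/e)^(6N).
  (N!)^6/(6N)! ~ (2π N)^(6/2) (N/e)^(6N) / [sqrt(2π·6N) (6N/e)^(6N)]
     = (2π N)^(6/2) / sqrt(2π·6N) · (N/(6N))^(6N)
     = (2π N)^((6−1)/2) / sqrt(6) · 6^(−6N).
Since 6^6 > 1, the factor 6^(−6N) decays exponentially, so the ratio → 0. Substituting N = 4n gives the stated form.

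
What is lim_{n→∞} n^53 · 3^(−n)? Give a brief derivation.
lim = 0

Exponentials with base > 1 dominate every fixed polynomial: for any fixed c, n^c / 3^n → 0 as n → ∞ (e.g. by the ratio test, or by writing 3^n = e^(n ln 3) and noting e^(n ln 3) / n^c → ∞). Hence n^53 · 3^(−n) = n^53 / 3^n → 0.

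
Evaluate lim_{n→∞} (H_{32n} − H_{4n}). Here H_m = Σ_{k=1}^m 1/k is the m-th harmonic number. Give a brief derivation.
lim = ln(32/4) = ln 8

Euler-Maclaurin gives H_m = ln m + γ + 1/(2m) + O(1/m^2). The γ and O(1/m) terms cancel in the difference:
  H_{32n} − H_{4n} = ln(32n) − ln(4n) + O(1/n) = ln(32/4) + O(1/n).
Hence the limit is ln(32/4) = ln 8.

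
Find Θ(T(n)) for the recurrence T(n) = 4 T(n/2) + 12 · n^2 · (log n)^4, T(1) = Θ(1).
T(n) = Θ(n^2 · (log n)^5)

Here log_2 4 = 2 and f(n) = 12 · n^2 · (log n)^4 = Θ(n^(log_2 4) · (log n)^4). This is the extended Case 2 of the master theorem (f matches the critical exponent up to log factors), giving T(n) = Θ(n^(log_2 4) · (log n)^(4+1)) = Θ(n^2 · (log n)^5).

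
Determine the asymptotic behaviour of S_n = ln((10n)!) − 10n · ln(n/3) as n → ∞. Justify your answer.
S_n ~ 10n · (ln 30 − 1) + O(ln n)

Stirling: ln((10n)!) = 10n ln(10n) − 10n + O(ln n).
  S_n = 10n ln(10n) − 10n − 10n ln(n/3) + O(ln n)
      = 10n ln(10n) − 10n ln n + 10n ln 3 − 10n + O(ln n)
      = 10n ln 10 + 10n ln 3 − 10n + O(ln n)
      = 10n (ln 30 − 1) + O(ln n).
Numerically ln(30) − 1 ≈ 2.4012.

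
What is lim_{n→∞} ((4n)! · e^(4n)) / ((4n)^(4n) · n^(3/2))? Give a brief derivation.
lim = 0

Stirling: (4n)! ~ sqrt(2π·4n) · (4n/e)^(4n). Hence
  (4n)! · e^(4n) / (4n)^(4n) ~ sqrt(2π·4n).
Dividing by n^(3/2): sqrt(2π·4n) / n^(3/2) = sqrt(2π·4) · n^((1−3)/2), so the expression behaves like sqrt(2π·4) · n^((1−3)/2) → 0.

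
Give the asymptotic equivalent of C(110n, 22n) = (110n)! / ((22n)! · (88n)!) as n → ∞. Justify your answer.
C(110n, 22n) ~ (3125/256)^(22n) · sqrt(5/(8π·22n))

Write N = 22n. Apply Stirling to each factorial:
  (5N)! ~ sqrt(2π·5N) · (5N/e)^(5N),
  N! ~ sqrt(2π N) · (N/e)^N,
  (4N)! ~ sqrt(2π·4N) · (4N/e)^(4N).
The exponential factors combine to (5N)^(5N) / (N^N · (4N)^(4N)) = 5^(5N)/4^(4N) = (5^5/4^4)^N = (3125/256)^N.
The square-root prefactors combine to sqrt(2π·5N) / (sqrt(2π N)·sqrt(2π·4N)) = sqrt(5 / (2π·4·N)) = sqrt(5/(8π·22n)).
Substituting N = 22n: C(110n, 22n) ~ (3125/256)^(22n) · sqrt(5/(8π·22n)).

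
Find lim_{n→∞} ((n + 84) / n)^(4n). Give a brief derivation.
lim = e^336

Rewrite as (1 + 84/n)^(4n). By the standard limit (1 + x/n)^n → e^x, we have (1 + 84/n)^n → e^84, and raising to the 4th power gives e^336.
More precisely, ln[(1 + 84/n)^(4n)] = 4n · ln(1 + 84/n) = 4n · (84/n + O(1/n^2)) = 336 + O(1/n) → 336.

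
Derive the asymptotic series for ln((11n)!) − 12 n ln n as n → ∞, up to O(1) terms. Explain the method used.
ln((11n)!) − 12 n ln n = −n ln n + 11(ln 11 − 1) n + (1/2) ln(2π·11n) + O(1/n)

Stirling: ln((11n)!) = 11n ln(11n) − 11n + (1/2) ln(2π·11n) + O(1/n).
Expand 11n ln(11n) = 11n (ln n + ln 11) = 11n ln n + 11n ln 11.
Subtract 12n ln n: leading term is (11 − 12) n ln n = −n ln n. The next term is 11n ln 11 − 11n = 11(ln 11 − 1) n. Then the (1/2) ln(2π·11n) correction.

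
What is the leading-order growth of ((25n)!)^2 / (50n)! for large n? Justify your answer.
((25n)!)^2/(50n)! ~ ((2π·25n)^(1/2) / sqrt(2)) · 2^(−2·25n)  →  0

Write N = 25n. Stirling: N! ~ sqrt(2π N)(N/e)^N and (2N)! ~ sqrt(2π·2N)·(2N/e)^(2N).
  (N!)^2/(2N)! ~ (2π N)^(2/2) (N/e)^(2N) / [sqrt(2π·2N) (2N/e)^(2N)]
     = (2π N)^(2/2) / sqrt(2π·2N) · (N/(2N))^(2N)
     = (2π N)^((2−1)/2) / sqrt(2) · 2^(−2N).
Since 2^2 > 1, the factor 2^(−2N) decays exponentially, so the ratio → 0. Substituting N = 25n gives the stated form.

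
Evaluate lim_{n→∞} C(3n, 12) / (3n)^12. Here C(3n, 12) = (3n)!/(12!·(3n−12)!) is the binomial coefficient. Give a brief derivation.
lim = 1/12! = 1/479001600

With N = 3n → ∞: C(N, 12) / N^12 = [N(N−1)…(N−11)] / (12! · N^12) = (1/12!) · 1 · (1 − 1/(3n)) · … · (1 − 11/(3n)). Each factor → 1 as N → ∞, so the limit is 1/12! = 1/479001600.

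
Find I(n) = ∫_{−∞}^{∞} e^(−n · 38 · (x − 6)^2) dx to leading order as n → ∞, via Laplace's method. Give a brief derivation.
I(n) = sqrt(π/(38n))

Here φ(x) = 38 · (x − 6)^2 has its unique minimum at x* = 6 with φ(x*) = 0 and φ''(x*) = 76. Laplace's method gives
  I(n) ~ e^(−n φ(x*)) · sqrt(2π / (n · φ''(x*))) = sqrt(2π / (76n)) = sqrt(π/(38n)).
This is exact: substituting u = (x − 6)·sqrt(38n) gives I(n) = (1/sqrt(38n)) ∫_{−∞}^{∞} e^(−u^2) du = sqrt(π/(38n)).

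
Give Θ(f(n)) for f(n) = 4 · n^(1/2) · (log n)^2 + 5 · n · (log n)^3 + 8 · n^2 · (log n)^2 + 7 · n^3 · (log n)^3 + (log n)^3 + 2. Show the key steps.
f(n) ∈ Θ(n^3 · (log n)^3)

Compare the terms by growth order. For large n, n^a · (log n)^b dominates n^a' · (log n)^b' iff a > a', or (a = a' and b > b'). Ranking the 6 terms shows the dominant one is 7 · n^3 · (log n)^3. Hence f(n) ∈ Θ(n^3 · (log n)^3).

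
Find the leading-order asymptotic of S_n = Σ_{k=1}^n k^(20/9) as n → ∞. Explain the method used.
S_n ~ (9/29) · n^(29/9)

Integral comparison: Σ_{k=1}^n k^(20/9) = ∫_0^n x^(20/9) dx + O(n^(20/9)). The integral is n^(1 + 20/9) / (1 + 20/9) = n^((20+9)/9) / ((20+9)/9) = (9/29) · n^(29/9).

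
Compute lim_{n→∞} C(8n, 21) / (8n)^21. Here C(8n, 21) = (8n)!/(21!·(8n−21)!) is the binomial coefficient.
lim = 1/21! = 1/51090942171709440000

With N = 8n → ∞: C(N, 21) / N^21 = [N(N−1)…(N−20)] / (21! · N^21) = (1/21!) · 1 · (1 − 1/(8n)) · … · (1 − 20/(8n)). Each factor → 1 as N → ∞, so the limit is 1/21! = 1/51090942171709440000.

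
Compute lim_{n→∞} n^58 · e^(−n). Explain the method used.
lim = 0

Exponentials with base > 1 dominate every fixed polynomial: for any fixed c, n^c / e^n → 0 as n → ∞ (e.g. by the ratio test, or since e^n grows faster than any power of n). Hence n^58 · e^(−n) = n^58 / e^n → 0.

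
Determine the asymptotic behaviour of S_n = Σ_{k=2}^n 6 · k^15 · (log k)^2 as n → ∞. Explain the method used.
S_n ~ 3 · n^16 · (log n)^2 / 8

By integral comparison, S_n = ∫_1^n 6 · x^15 · (log x)^2 dx + O(n^15 · (log n)^2). For the integral, the leading term of ∫_1^n x^15 (log x)^2 dx is n^16/16 · (log n)^2 (by repeated integration by parts; each step lowers the log-exponent and produces a relatively O(1/log n) correction). Hence S_n ~ 3 · n^16 · (log n)^2 / 8.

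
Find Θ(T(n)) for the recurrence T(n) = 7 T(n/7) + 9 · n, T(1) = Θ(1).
T(n) = Θ(n log n)

log_7 7 = 1, and f(n) = 9 · n = Θ(n^(log_7 7)). This is Case 2 of the master theorem: T(n) = Θ(f(n) · log n) = Θ(n log n).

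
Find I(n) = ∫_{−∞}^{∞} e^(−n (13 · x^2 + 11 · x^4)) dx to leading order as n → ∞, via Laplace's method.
I(n) ~ sqrt(π/(13n))

φ(x) = 13 · x^2 + 11 · x^4 has its unique global minimum at x* = 0 (since φ'(x) = 26x + 44x^3 = 0 only at x = 0 for real x with both coefficients positive, and φ → ∞ as |x| → ∞). At x* = 0, φ(0) = 0 and φ''(0) = 26. Laplace's method then gives
  I(n) ~ sqrt(2π / (n · φ''(0))) · e^(−n φ(0)) = sqrt(2π / (26n)) = sqrt(π/(13n)).
The 11 · x^4 term contributes only at subleading order (an O(1/n) relative correction).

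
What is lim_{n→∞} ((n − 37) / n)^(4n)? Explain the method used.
lim = e^(−148)

Rewrite as (1 − 37/n)^(4n). By the standard limit (1 + x/n)^n → e^x, we have (1 − 37/n)^n → e^(−37), and raising to the 4th power gives e^(−148).
More precisely, ln[(1 − 37/n)^(4n)] = 4n · ln(1 − 37/n) = 4n · (-37/n + O(1/n^2)) = -148 + O(1/n) → -148.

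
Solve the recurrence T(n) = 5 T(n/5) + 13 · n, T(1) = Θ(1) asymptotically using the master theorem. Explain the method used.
T(n) = Θ(n log n)

log_5 5 = 1, and f(n) = 13 · n = Θ(n^(log_5 5)). This is Case 2 of the master theorem: T(n) = Θ(f(n) · log n) = Θ(n log n).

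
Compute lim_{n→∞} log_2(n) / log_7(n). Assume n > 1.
lim = ln(7) / ln(2) = log_2(7)

Change of base: log_2(n) = ln n / ln 2 and log_7(n) = ln n / ln 7. The ratio is (ln n / ln 2) · (ln 7 / ln n) = ln 7 / ln 2, a constant independent of n. So the limit is ln 7 / ln 2 = log_2(7).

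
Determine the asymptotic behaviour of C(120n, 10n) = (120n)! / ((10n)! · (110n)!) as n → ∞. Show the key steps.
C(120n, 10n) ~ (8916100448256/285311670611)^(10n) · sqrt(6/(11π·10n))

Write N = 10n. Apply Stirling to each factorial:
  (12N)! ~ sqrt(2π·12N) · (12N/e)^(12N),
  N! ~ sqrt(2π N) · (N/e)^N,
  (11N)! ~ sqrt(2π·11N) · (11N/e)^(11N).
The exponential factors combine to (12N)^(12N) / (N^N · (11N)^(11N)) = 12^(12N)/11^(11N) = (12^12/11^11)^N = (8916100448256/285311670611)^N.
The square-root prefactors combine to sqrt(2π·12N) / (sqrt(2π N)·sqrt(2π·11N)) = sqrt(12 / (2π·11·N)) = sqrt(6/(11π·10n)).
Substituting N = 10n: C(120n, 10n) ~ (8916100448256/285311670611)^(10n) · sqrt(6/(11π·10n)).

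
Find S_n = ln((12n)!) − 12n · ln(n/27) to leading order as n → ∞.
S_n ~ 12n · (ln 324 − 1) + O(ln n)

Stirling: ln((12n)!) = 12n ln(12n) − 12n + O(ln n).
  S_n = 12n ln(12n) − 12n − 12n ln(n/27) + O(ln n)
      = 12n ln(12n) − 12n ln n + 12n ln 27 − 12n + O(ln n)
      = 12n ln 12 + 12n ln 27 − 12n + O(ln n)
      = 12n (ln 324 − 1) + O(ln n).
Numerically ln(324) − 1 ≈ 4.7807.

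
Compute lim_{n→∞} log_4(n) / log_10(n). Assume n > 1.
lim = ln(10) / ln(4) = log_4(10)

Change of base: log_4(n) = ln n / ln 4 and log_10(n) = ln n / ln 10. The ratio is (ln n / ln 4) · (ln 10 / ln n) = ln 10 / ln 4, a constant independent of n. So the limit is ln 10 / ln 4 = log_4(10).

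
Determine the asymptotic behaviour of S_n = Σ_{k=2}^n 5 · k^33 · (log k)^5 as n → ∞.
S_n ~ 5 · n^34 · (log n)^5 / 34

By integral comparison, S_n = ∫_1^n 5 · x^33 · (log x)^5 dx + O(n^33 · (log n)^5). For the integral, the leading term of ∫_1^n x^33 (log x)^5 dx is n^34/34 · (log n)^5 (by repeated integration by parts; each step lowers the log-exponent and produces a relatively O(1/log n) correction). Hence S_n ~ 5 · n^34 · (log n)^5 / 34.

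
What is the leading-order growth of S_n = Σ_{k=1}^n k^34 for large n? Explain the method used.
S_n ~ n^35 / 35

By integral comparison (Euler-Maclaurin), Σ_{k=1}^n k^34 = ∫_0^n x^34 dx + O(n^34) = n^35/35 + O(n^34). (Equivalently, Faulhaber's formula gives the same leading term.)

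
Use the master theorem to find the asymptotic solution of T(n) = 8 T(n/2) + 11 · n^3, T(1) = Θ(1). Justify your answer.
T(n) = Θ(n^3 log n)

log_2 8 = 3, and f(n) = 11 · n^3 = Θ(n^(log_2 8)). This is Case 2 of the master theorem: T(n) = Θ(f(n) · log n) = Θ(n^3 log n).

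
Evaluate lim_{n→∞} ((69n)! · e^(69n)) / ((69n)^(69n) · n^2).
lim = 0

Stirling: (69n)! ~ sqrt(2π·69n) · (69n/e)^(69n). Hence
  (69n)! · e^(69n) / (69n)^(69n) ~ sqrt(2π·69n).
Dividing by n^2: sqrt(2π·69n) / n^2 = sqrt(2π·69) · n^((1−4)/2), so the expression behaves like sqrt(2π·69) · n^((1−4)/2) → 0.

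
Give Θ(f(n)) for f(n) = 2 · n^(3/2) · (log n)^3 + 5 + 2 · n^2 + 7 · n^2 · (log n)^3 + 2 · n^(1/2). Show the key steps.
f(n) ∈ Θ(n^2 · (log n)^3)

Compare the terms by growth order. For large n, n^a · (log n)^b dominates n^a' · (log n)^b' iff a > a', or (a = a' and b > b'). Ranking the 5 terms shows the dominant one is 7 · n^2 · (log n)^3. Hence f(n) ∈ Θ(n^2 · (log n)^3).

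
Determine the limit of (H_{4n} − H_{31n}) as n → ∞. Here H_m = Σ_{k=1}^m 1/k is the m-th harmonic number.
lim = ln(4/31)

Euler-Maclaurin gives H_m = ln m + γ + 1/(2m) + O(1/m^2). The γ and O(1/m) terms cancel in the difference:
  H_{4n} − H_{31n} = ln(4n) − ln(31n) + O(1/n) = ln(4/31) + O(1/n).
Hence the limit is ln(4/31).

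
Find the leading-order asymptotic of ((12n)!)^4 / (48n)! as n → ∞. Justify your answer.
((12n)!)^4/(48n)! ~ ((2π·12n)^(3/2) / 2) · 4^(−4·12n)  →  0

Write N = 12n. Stirling: N! ~ sqrt(2π N)(N/e)^N and (4N)! ~ sqrt(2π·4N)·(4N/e)^(4N).
  (N!)^4/(4N)! ~ (2π N)^(4/2) (N/e)^(4N) / [sqrt(2π·4N) (4N/e)^(4N)]
     = (2π N)^(4/2) / sqrt(2π·4N) · (N/(4N))^(4N)
     = (2π N)^((4−1)/2) / 2 · 4^(−4N).
Since 4^4 > 1, the factor 4^(−4N) decays exponentially, so the ratio → 0. Substituting N = 12n gives the stated form.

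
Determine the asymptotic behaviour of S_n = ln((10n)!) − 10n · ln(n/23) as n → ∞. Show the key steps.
S_n ~ 10n · (ln 230 − 1) + O(ln n)

Stirling: ln((10n)!) = 10n ln(10n) − 10n + O(ln n).
  S_n = 10n ln(10n) − 10n − 10n ln(n/23) + O(ln n)
      = 10n ln(10n) − 10n ln n + 10n ln 23 − 10n + O(ln n)
      = 10n ln 10 + 10n ln 23 − 10n + O(ln n)
      = 10n (ln 230 − 1) + O(ln n).
Numerically ln(230) − 1 ≈ 4.4381.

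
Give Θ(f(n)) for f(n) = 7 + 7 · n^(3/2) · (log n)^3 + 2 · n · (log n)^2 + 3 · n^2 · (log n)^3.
f(n) ∈ Θ(n^2 · (log n)^3)

Compare the terms by growth order. For large n, n^a · (log n)^b dominates n^a' · (log n)^b' iff a > a', or (a = a' and b > b'). Ranking the 4 terms shows the dominant one is 3 · n^2 · (log n)^3. Hence f(n) ∈ Θ(n^2 · (log n)^3).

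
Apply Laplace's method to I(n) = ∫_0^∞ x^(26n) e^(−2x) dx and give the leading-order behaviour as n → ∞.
I(n) ~ (sqrt(2π·26n) / 2) · (26n/(2e))^(26n)

Write the integrand as exp(26n ln x − 2x) and set f(x) = 26n ln x − 2x. Then f'(x) = 26n/x − 2 = 0 at x* = 26n/2, and f''(x*) = −26n/x*^2 = −2^2/(26n). Laplace's method (interior maximum) gives
  I(n) ~ e^(f(x*)) · sqrt(2π / |f''(x*)|)
        = exp(26n ln(26n/2) − 26n) · sqrt(2π · 26n / 2^2)
        = (26n/2)^(26n) e^(−26n) · sqrt(2π·26n) / 2
        = (sqrt(2π·26n) / 2) · (26n/(2e))^(26n).
This matches Γ(26n+1)/2^(26n+1) with Stirling applied to Γ.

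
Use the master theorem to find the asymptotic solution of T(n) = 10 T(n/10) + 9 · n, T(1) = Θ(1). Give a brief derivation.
T(n) = Θ(n log n)

log_10 10 = 1, and f(n) = 9 · n = Θ(n^(log_10 10)). This is Case 2 of the master theorem: T(n) = Θ(f(n) · log n) = Θ(n log n).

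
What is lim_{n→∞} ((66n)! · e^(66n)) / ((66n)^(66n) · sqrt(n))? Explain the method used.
lim = sqrt(2π·66)

Stirling: (66n)! ~ sqrt(2π·66n) · (66n/e)^(66n). Hence
  (66n)! · e^(66n) / (66n)^(66n) ~ sqrt(2π·66n).
Dividing by sqrt(n): sqrt(2π·66n) / sqrt(n) = sqrt(2π·66) · n^((1−1)/2), so the limit is sqrt(2π·66).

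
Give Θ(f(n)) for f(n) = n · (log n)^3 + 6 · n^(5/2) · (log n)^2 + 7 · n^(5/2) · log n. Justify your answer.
f(n) ∈ Θ(n^(5/2) · (log n)^2)

Compare the terms by growth order. For large n, n^a · (log n)^b dominates n^a' · (log n)^b' iff a > a', or (a = a' and b > b'). Ranking the 3 terms shows the dominant one is 6 · n^(5/2) · (log n)^2. Hence f(n) ∈ Θ(n^(5/2) · (log n)^2).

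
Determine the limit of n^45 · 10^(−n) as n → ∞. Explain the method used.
lim = 0

Exponentials with base > 1 dominate every fixed polynomial: for any fixed c, n^c / 10^n → 0 as n → ∞ (e.g. by the ratio test, or by writing 10^n = e^(n ln 10) and noting e^(n ln 10) / n^c → ∞). Hence n^45 · 10^(−n) = n^45 / 10^n → 0.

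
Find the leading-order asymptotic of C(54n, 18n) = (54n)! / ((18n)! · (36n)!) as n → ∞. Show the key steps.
C(54n, 18n) ~ (27/4)^(18n) · sqrt(3/(4π·18n))

Write N = 18n. Apply Stirling to each factorial:
  (3N)! ~ sqrt(2π·3N) · (3N/e)^(3N),
  N! ~ sqrt(2π N) · (N/e)^N,
  (2N)! ~ sqrt(2π·2N) · (2N/e)^(2N).
The exponential factors combine to (3N)^(3N) / (N^N · (2N)^(2N)) = 3^(3N)/2^(2N) = (3^3/2^2)^N = (27/4)^N.
The square-root prefactors combine to sqrt(2π·3N) / (sqrt(2π N)·sqrt(2π·2N)) = sqrt(3 / (2π·2·N)) = sqrt(3/(4π·18n)).
Substituting N = 18n: C(54n, 18n) ~ (27/4)^(18n) · sqrt(3/(4π·18n)).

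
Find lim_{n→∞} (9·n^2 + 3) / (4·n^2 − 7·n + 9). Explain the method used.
lim = 9/4

For large n the leading n^2 terms dominate both numerator and denominator. Dividing top and bottom by n^2, every other term tends to 0, leaving 9/4.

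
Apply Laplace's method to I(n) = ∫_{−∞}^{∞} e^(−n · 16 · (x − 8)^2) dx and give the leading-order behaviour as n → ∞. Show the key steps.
I(n) = sqrt(π/(16n))

Here φ(x) = 16 · (x − 8)^2 has its unique minimum at x* = 8 with φ(x*) = 0 and φ''(x*) = 32. Laplace's method gives
  I(n) ~ e^(−n φ(x*)) · sqrt(2π / (n · φ''(x*))) = sqrt(2π / (32n)) = sqrt(π/(16n)).
This is exact: substituting u = (x − 8)·sqrt(16n) gives I(n) = (1/sqrt(16n)) ∫_{−∞}^{∞} e^(−u^2) du = sqrt(π/(16n)).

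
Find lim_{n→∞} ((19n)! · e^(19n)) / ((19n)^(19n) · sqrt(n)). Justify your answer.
lim = sqrt(2π·19)

Stirling: (19n)! ~ sqrt(2π·19n) · (19n/e)^(19n). Hence
  (19n)! · e^(19n) / (19n)^(19n) ~ sqrt(2π·19n).
Dividing by sqrt(n): sqrt(2π·19n) / sqrt(n) = sqrt(2π·19) · n^((1−1)/2), so the limit is sqrt(2π·19).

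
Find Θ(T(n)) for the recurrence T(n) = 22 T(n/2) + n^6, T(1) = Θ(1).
T(n) = Θ(n^6)

log_2 22 ≈ 4.459. f(n) = n^6 dominates n^(log_2 22) since 6 > 4.459, and the regularity condition a·f(n/b) = 22·(n/2)^6 = (22/64)·n^6 ≤ c·f(n) holds with c = 22/64 ≈ 0.344 < 1. So this is Case 3: T(n) = Θ(f(n)) = Θ(n^6).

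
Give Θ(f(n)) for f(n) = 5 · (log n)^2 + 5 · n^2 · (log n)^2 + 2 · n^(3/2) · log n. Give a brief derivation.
f(n) ∈ Θ(n^2 · (log n)^2)

Compare the terms by growth order. For large n, n^a · (log n)^b dominates n^a' · (log n)^b' iff a > a', or (a = a' and b > b'). Ranking the 3 terms shows the dominant one is 5 · n^2 · (log n)^2. Hence f(n) ∈ Θ(n^2 · (log n)^2).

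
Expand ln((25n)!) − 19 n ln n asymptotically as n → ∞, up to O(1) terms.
ln((25n)!) − 19 n ln n = 6 n ln n + 25(ln 25 − 1) n + (1/2) ln(2π·25n) + O(1/n)

Stirling: ln((25n)!) = 25n ln(25n) − 25n + (1/2) ln(2π·25n) + O(1/n).
Expand 25n ln(25n) = 25n (ln n + ln 25) = 25n ln n + 25n ln 25.
Subtract 19n ln n: leading term is (25 − 19) n ln n = 6 n ln n. The next term is 25n ln 25 − 25n = 25(ln 25 − 1) n. Then the (1/2) ln(2π·25n) correction.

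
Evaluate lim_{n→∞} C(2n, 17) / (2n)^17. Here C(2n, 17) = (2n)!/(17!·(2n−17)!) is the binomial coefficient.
lim = 1/17! = 1/355687428096000

With N = 2n → ∞: C(N, 17) / N^17 = [N(N−1)…(N−16)] / (17! · N^17) = (1/17!) · 1 · (1 − 1/(2n)) · … · (1 − 16/(2n)). Each factor → 1 as N → ∞, so the limit is 1/17! = 1/355687428096000.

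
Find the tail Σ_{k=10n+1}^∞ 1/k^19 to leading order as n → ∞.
Σ_{k>10n} 1/k^19 ~ 1/(18 · (10n)^18)

Compare to the integral: ∫_{10n}^∞ x^(−19) dx = [−x^(−18)/18]_{10n}^∞ = 1/((19−1)·(10n)^18). Euler-Maclaurin then gives
  Σ_{k>10n} 1/k^19 = ∫_{10n}^∞ dx/x^19 − 1/(2·(10n)^19) + O(1/(10n)^20).
(Equivalently this is ζ(19) − Σ_{k≤10n} 1/k^19.)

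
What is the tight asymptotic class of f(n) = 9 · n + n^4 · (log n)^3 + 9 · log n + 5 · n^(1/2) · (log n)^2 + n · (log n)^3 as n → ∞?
f(n) ∈ Θ(n^4 · (log n)^3)

Compare the terms by growth order. For large n, n^a · (log n)^b dominates n^a' · (log n)^b' iff a > a', or (a = a' and b > b'). Ranking the 5 terms shows the dominant one is n^4 · (log n)^3. Hence f(n) ∈ Θ(n^4 · (log n)^3).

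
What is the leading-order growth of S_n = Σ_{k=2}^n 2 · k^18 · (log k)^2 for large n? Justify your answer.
S_n ~ 2 · n^19 · (log n)^2 / 19

By integral comparison, S_n = ∫_1^n 2 · x^18 · (log x)^2 dx + O(n^18 · (log n)^2). For the integral, the leading term of ∫_1^n x^18 (log x)^2 dx is n^19/19 · (log n)^2 (by repeated integration by parts; each step lowers the log-exponent and produces a relatively O(1/log n) correction). Hence S_n ~ 2 · n^19 · (log n)^2 / 19.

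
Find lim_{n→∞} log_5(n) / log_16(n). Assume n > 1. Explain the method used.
lim = ln(16) / ln(5) = log_5(16)

Change of base: log_5(n) = ln n / ln 5 and log_16(n) = ln n / ln 16. The ratio is (ln n / ln 5) · (ln 16 / ln n) = ln 16 / ln 5, a constant independent of n. So the limit is ln 16 / ln 5 = log_5(16).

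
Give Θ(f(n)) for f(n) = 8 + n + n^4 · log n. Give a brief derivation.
f(n) ∈ Θ(n^4 · log n)

Compare the terms by growth order. For large n, n^a · (log n)^b dominates n^a' · (log n)^b' iff a > a', or (a = a' and b > b'). Ranking the 3 terms shows the dominant one is n^4 · log n. Hence f(n) ∈ Θ(n^4 · log n).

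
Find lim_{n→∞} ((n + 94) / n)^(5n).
lim = e^470

Rewrite as (1 + 94/n)^(5n). By the standard limit (1 + x/n)^n → e^x, we have (1 + 94/n)^n → e^94, and raising to the 5th power gives e^470.
More precisely, ln[(1 + 94/n)^(5n)] = 5n · ln(1 + 94/n) = 5n · (94/n + O(1/n^2)) = 470 + O(1/n) → 470.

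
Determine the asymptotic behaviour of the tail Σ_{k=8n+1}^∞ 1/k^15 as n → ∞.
Σ_{k>8n} 1/k^15 ~ 1/(14 · (8n)^14)

Compare to the integral: ∫_{8n}^∞ x^(−15) dx = [−x^(−14)/14]_{8n}^∞ = 1/((15−1)·(8n)^14). Euler-Maclaurin then gives
  Σ_{k>8n} 1/k^15 = ∫_{8n}^∞ dx/x^15 − 1/(2·(8n)^15) + O(1/(8n)^16).
(Equivalently this is ζ(15) − Σ_{k≤8n} 1/k^15.)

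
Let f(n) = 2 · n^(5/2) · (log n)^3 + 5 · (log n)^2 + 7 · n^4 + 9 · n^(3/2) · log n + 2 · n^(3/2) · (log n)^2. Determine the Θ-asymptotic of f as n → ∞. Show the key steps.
f(n) ∈ Θ(n^4)

Compare the terms by growth order. For large n, n^a · (log n)^b dominates n^a' · (log n)^b' iff a > a', or (a = a' and b > b'). Ranking the 5 terms shows the dominant one is 7 · n^4. Hence f(n) ∈ Θ(n^4).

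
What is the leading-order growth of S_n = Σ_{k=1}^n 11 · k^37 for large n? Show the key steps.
S_n ~ 11 · n^38 / 38

By integral comparison (Euler-Maclaurin), Σ_{k=1}^n 11 · k^37 = 11 · ∫_0^n x^37 dx + O(n^37) = 11 · n^38/38 + O(n^37). (Equivalently, Faulhaber's formula gives the same leading term.)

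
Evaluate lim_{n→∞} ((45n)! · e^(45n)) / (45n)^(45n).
lim = ∞

Stirling: (45n)! ~ sqrt(2π·45n) · (45n/e)^(45n). Hence
  (45n)! · e^(45n) / (45n)^(45n) ~ sqrt(2π·45n) = sqrt(2π·45) · sqrt(n) → ∞.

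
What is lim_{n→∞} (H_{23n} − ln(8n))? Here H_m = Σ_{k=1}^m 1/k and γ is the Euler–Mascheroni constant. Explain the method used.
lim = ln(23/8) + γ

By Euler-Maclaurin, H_m = ln m + γ + O(1/m). So
  H_{23n} − ln(8n) = ln(23n) + γ − ln(8n) + O(1/n)
                       = ln(23/8) + γ + O(1/n).
Hence the limit is ln(23/8) + γ.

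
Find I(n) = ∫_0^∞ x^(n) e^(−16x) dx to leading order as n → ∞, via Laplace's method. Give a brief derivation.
I(n) ~ (sqrt(2π·n) / 16) · (n/(16e))^(n)

Write the integrand as exp(n ln x − 16x) and set f(x) = n ln x − 16x. Then f'(x) = n/x − 16 = 0 at x* = n/16, and f''(x*) = −n/x*^2 = −16^2/(n). Laplace's method (interior maximum) gives
  I(n) ~ e^(f(x*)) · sqrt(2π / |f''(x*)|)
        = exp(n ln(n/16) − n) · sqrt(2π · n / 16^2)
        = (n/16)^(n) e^(−n) · sqrt(2π·n) / 16
        = (sqrt(2π·n) / 16) · (n/(16e))^(n).
This matches Γ(n+1)/16^(n+1) with Stirling applied to Γ.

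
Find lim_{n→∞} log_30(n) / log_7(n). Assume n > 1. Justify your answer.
lim = ln(7) / ln(30) = log_30(7)

Change of base: log_30(n) = ln n / ln 30 and log_7(n) = ln n / ln 7. The ratio is (ln n / ln 30) · (ln 7 / ln n) = ln 7 / ln 30, a constant independent of n. So the limit is ln 7 / ln 30 = log_30(7).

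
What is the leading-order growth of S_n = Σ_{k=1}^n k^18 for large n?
S_n ~ n^19 / 19

By integral comparison (Euler-Maclaurin), Σ_{k=1}^n k^18 = ∫_0^n x^18 dx + O(n^18) = n^19/19 + O(n^18). (Equivalently, Faulhaber's formula gives the same leading term.)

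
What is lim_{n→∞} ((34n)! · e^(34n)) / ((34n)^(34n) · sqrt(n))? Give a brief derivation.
lim = sqrt(2π·34)

Stirling: (34n)! ~ sqrt(2π·34n) · (34n/e)^(34n). Hence
  (34n)! · e^(34n) / (34n)^(34n) ~ sqrt(2π·34n).
Dividing by sqrt(n): sqrt(2π·34n) / sqrt(n) = sqrt(2π·34) · n^((1−1)/2), so the limit is sqrt(2π·34).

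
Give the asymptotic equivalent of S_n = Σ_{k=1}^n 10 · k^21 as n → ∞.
S_n ~ 5 · n^22 / 11

By integral comparison (Euler-Maclaurin), Σ_{k=1}^n 10 · k^21 = 10 · ∫_0^n x^21 dx + O(n^21) = 10 · n^22/22 = 5 · n^22 / 11 + O(n^21). (Equivalently, Faulhaber's formula gives the same leading term.)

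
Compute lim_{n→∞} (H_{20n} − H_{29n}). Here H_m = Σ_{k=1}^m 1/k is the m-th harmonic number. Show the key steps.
lim = ln(20/29)

Euler-Maclaurin gives H_m = ln m + γ + 1/(2m) + O(1/m^2). The γ and O(1/m) terms cancel in the difference:
  H_{20n} − H_{29n} = ln(20n) − ln(29n) + O(1/n) = ln(20/29) + O(1/n).
Hence the limit is ln(20/29).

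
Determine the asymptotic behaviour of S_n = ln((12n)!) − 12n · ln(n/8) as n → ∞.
S_n ~ 12n · (ln 96 − 1) + O(ln n)

Stirling: ln((12n)!) = 12n ln(12n) − 12n + O(ln n).
  S_n = 12n ln(12n) − 12n − 12n ln(n/8) + O(ln n)
      = 12n ln(12n) − 12n ln n + 12n ln 8 − 12n + O(ln n)
      = 12n ln 12 + 12n ln 8 − 12n + O(ln n)
      = 12n (ln 96 − 1) + O(ln n).
Numerically ln(96) − 1 ≈ 3.5643.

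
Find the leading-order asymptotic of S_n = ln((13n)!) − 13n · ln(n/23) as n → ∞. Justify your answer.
S_n ~ 13n · (ln 299 − 1) + O(ln n)

Stirling: ln((13n)!) = 13n ln(13n) − 13n + O(ln n).
  S_n = 13n ln(13n) − 13n − 13n ln(n/23) + O(ln n)
      = 13n ln(13n) − 13n ln n + 13n ln 23 − 13n + O(ln n)
      = 13n ln 13 + 13n ln 23 − 13n + O(ln n)
      = 13n (ln 299 − 1) + O(ln n).
Numerically ln(299) − 1 ≈ 4.7004.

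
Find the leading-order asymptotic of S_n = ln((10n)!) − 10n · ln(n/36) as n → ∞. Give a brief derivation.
S_n ~ 10n · (ln 360 − 1) + O(ln n)

Stirling: ln((10n)!) = 10n ln(10n) − 10n + O(ln n).
  S_n = 10n ln(10n) − 10n − 10n ln(n/36) + O(ln n)
      = 10n ln(10n) − 10n ln n + 10n ln 36 − 10n + O(ln n)
      = 10n ln 10 + 10n ln 36 − 10n + O(ln n)
      = 10n (ln 360 − 1) + O(ln n).
Numerically ln(360) − 1 ≈ 4.8861.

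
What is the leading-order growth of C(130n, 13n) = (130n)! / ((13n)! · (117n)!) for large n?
C(130n, 13n) ~ (10000000000/387420489)^(13n) · sqrt(5/(9π·13n))

Write N = 13n. Apply Stirling to each factorial:
  (10N)! ~ sqrt(2π·10N) · (10N/e)^(10N),
  N! ~ sqrt(2π N) · (N/e)^N,
  (9N)! ~ sqrt(2π·9N) · (9N/e)^(9N).
The exponential factors combine to (10N)^(10N) / (N^N · (9N)^(9N)) = 10^(10N)/9^(9N) = (10^10/9^9)^N = (10000000000/387420489)^N.
The square-root prefactors combine to sqrt(2π·10N) / (sqrt(2π N)·sqrt(2π·9N)) = sqrt(10 / (2π·9·N)) = sqrt(5/(9π·13n)).
Substituting N = 13n: C(130n, 13n) ~ (10000000000/387420489)^(13n) · sqrt(5/(9π·13n)).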